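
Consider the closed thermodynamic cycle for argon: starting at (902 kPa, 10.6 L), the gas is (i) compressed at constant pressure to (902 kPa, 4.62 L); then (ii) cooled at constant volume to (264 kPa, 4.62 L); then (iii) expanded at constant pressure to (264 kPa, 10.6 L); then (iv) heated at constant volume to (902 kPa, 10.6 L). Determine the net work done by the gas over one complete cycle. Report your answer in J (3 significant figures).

Constant-volume legs do no work.
W(i) = (902)(4.62 − 10.6) = -5394 J; W(iii) = (264)(10.6 − 4.62) = 1579 J.
W_net = -5394 + 1579 = -3815 J (the counter-clockwise enclosed area).

W_net ≈ -3820 J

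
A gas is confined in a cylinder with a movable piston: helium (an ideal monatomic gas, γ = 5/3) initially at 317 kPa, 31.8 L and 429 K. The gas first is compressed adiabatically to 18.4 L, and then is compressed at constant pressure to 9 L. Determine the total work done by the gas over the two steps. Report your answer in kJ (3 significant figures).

W_total ≈ -14.1 kJ

Step 1 (adiabatic): W = (P₁V₁ − P₂V₂)/(γ−1) = (10081 − 14518)/0.667 = -6655 J.
After step 1: P = 789 kPa, V = 18.4 L, T = 617.8 K.
Step 2 (isobaric): W = PΔV = (789 kPa)(9 − 18.4 L) = -7417 J.
W_total = -6655 − 7417 = -14072 J.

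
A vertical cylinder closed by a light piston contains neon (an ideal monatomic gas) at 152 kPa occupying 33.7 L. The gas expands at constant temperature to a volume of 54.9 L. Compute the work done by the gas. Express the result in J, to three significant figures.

Isothermal: W = nRT ln(V₂/V₁) = P₁V₁ ln(V₂/V₁).
P₁V₁ = (152 kPa)(33.7 L) = 5122 J.
W = 5122 × ln(54.9/33.7) = 5122 × 0.488
W_by_gas = 2500 J.

W ≈ 2500 J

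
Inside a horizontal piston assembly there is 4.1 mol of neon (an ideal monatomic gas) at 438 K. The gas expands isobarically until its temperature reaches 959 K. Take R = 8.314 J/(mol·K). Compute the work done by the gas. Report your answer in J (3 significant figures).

W ≈ 17800 J

Isobaric: W = P ΔV = nR ΔT.
W = (4.1)(8.314)(959 − 438) = 17760 J.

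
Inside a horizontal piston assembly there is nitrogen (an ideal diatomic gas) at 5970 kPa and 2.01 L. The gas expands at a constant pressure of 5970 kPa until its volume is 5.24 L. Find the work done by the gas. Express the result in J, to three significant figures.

W ≈ 19300 J

Isobaric: W = P ΔV.
W = (5970 kPa)(5.24 − 2.01 L) = (5970)(3.23) = 19283 J.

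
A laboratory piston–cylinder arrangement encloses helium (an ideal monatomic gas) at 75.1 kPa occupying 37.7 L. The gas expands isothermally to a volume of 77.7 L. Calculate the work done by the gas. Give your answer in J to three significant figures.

W ≈ 2050 J

Isothermal: W = nRT ln(V₂/V₁) = P₁V₁ ln(V₂/V₁).
P₁V₁ = (75.1 kPa)(37.7 L) = 2831 J.
W = 2831 × ln(77.7/37.7) = 2831 × 0.7232
W_by_gas = 2048 J.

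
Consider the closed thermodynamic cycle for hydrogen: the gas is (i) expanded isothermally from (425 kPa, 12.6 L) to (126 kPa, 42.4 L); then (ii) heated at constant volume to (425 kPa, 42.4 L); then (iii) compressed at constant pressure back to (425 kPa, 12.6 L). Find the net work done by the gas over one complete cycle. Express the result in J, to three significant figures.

W_net ≈ -6170 J

Leg (i): W = PᵢVᵢ ln(V_f/Vᵢ) = (5355) ln(42.4/12.6) = 6498 J.
Leg (ii): W = 0.
Leg (iii): W = PΔV = (425)(12.6 − 42.4) = -12665 J.
W_net = 6498 − 12665 = -6167 J.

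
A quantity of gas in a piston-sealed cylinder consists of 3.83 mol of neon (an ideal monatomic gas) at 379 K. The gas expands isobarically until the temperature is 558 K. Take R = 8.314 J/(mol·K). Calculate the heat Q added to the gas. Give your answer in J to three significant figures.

Q ≈ 14200 J

Isobaric: W = nRΔT = (3.83)(8.314)(179) = 5700 J.
ΔU = nCᵥΔT with Cᵥ = 3R/2: ΔU = (3.83)(12.47)(179) = 8550 J.
Q = ΔU + W = 8550 + 5700 = 14250 J.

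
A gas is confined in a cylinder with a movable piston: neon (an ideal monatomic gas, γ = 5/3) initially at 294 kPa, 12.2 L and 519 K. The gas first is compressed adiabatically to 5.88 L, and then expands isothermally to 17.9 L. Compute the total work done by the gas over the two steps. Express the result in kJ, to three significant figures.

W_total ≈ 3.12 kJ

Step 1 (adiabatic): W = (P₁V₁ − P₂V₂)/(γ−1) = (3587 − 5835)/0.667 = -3372 J.
After step 1: P = 992.3 kPa, V = 5.88 L, T = 844.3 K.
Step 2 (isothermal): W = P₁V₁ ln(V₂/V₁) = (5835) ln(17.9/5.88) = 6496 J.
W_total = -3372 + 6496 = 3124 J.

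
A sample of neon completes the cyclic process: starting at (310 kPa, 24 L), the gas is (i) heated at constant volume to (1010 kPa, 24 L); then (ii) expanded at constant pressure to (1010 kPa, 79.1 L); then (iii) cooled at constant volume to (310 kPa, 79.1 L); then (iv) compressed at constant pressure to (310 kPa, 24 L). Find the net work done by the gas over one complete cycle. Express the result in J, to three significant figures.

W_net ≈ 38600 J

Constant-volume legs do no work.
W(ii) = (1010)(79.1 − 24) = 55651 J; W(iv) = (310)(24 − 79.1) = -17081 J.
W_net = 55651 − 17081 = 38570 J (the clockwise enclosed area).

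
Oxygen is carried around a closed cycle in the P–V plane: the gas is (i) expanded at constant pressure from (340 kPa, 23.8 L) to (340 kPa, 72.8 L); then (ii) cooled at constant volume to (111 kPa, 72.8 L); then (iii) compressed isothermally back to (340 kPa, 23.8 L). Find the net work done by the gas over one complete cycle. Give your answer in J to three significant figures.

W_net ≈ 7630 J

Leg (i): W = PΔV = (340)(72.8 − 23.8) = 16660 J.
Leg (ii): W = 0.
Leg (iii): W = PᵢVᵢ ln(V_f/Vᵢ) = (8081) ln(23.8/72.8) = -9035 J.
W_net = 16660 − 9035 = 7625 J.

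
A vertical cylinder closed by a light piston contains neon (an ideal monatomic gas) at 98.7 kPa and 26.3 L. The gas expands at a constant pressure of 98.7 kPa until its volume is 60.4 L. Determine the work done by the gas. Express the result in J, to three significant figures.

W ≈ 3370 J

Isobaric: W = P ΔV.
W = (98.7 kPa)(60.4 − 26.3 L) = (98.7)(34.1) = 3366 J.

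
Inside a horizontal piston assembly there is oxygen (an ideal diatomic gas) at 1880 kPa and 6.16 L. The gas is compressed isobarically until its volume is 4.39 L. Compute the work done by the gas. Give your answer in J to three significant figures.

W ≈ -3330 J

Isobaric: W = P ΔV.
W = (1880 kPa)(4.39 − 6.16 L) = (1880)(-1.77) = -3328 J.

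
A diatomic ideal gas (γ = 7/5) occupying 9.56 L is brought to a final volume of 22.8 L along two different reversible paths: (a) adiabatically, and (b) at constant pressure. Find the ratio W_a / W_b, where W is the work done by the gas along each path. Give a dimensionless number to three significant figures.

W_a / W_b ≈ 0.530

Path (a) adiabatic: W = P₁V₁(1 − (V₁/V₂)^(γ−1))/(γ−1) → W_a/(P₁V₁) = 0.7342.
Path (b) isobaric: W = P₁(V₂ − V₁) → W_b/(P₁V₁) = 1.385.
W_a / W_b = 0.7342 / 1.385 = 0.5301.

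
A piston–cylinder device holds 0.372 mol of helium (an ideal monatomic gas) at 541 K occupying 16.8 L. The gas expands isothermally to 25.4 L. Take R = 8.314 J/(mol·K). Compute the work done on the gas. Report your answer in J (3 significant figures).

W ≈ -692 J

Isothermal: W = nRT ln(V₂/V₁).
W = (0.372)(8.314)(541) × ln(25.4/16.8)
  = 1673 × 0.4134
W_by_gas = 691.7 J; work on gas = −W_by = -691.7 J.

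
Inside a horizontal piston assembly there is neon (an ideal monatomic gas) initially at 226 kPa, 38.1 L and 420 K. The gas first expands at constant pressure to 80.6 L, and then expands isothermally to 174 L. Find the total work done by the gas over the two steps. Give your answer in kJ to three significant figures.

W_total ≈ 23.6 kJ

Step 1 (isobaric): W = PΔV = (226 kPa)(80.6 − 38.1 L) = 9605 J.
After step 1: P = 226 kPa, V = 80.6 L, T = 888.5 K.
Step 2 (isothermal): W = P₁V₁ ln(V₂/V₁) = (18216) ln(174/80.6) = 14018 J.
W_total = 9605 + 14018 = 23623 J.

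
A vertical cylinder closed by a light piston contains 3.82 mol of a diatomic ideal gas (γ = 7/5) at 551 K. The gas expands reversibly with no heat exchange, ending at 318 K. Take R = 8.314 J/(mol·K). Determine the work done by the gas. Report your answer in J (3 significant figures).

W ≈ 18500 J

Adiabatic ⇒ Q = 0, so W_by = −ΔU = nCᵥ(T₁ − T₂).
Cᵥ = 5R/2 = 20.79 J/(mol·K).
W = (3.82)(20.79)(551 − 318) = 18500 J.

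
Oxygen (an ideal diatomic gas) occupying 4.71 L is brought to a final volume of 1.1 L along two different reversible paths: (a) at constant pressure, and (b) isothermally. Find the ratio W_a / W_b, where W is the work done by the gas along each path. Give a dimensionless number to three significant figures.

Path (a) isobaric: W = P₁(V₂ − V₁) → W_a/(P₁V₁) = -0.7665.
Path (b) isothermal: W = P₁V₁ ln(V₂/V₁) → W_b/(P₁V₁) = -1.454.
W_a / W_b = -0.7665 / -1.454 = 0.527.

W_a / W_b ≈ 0.527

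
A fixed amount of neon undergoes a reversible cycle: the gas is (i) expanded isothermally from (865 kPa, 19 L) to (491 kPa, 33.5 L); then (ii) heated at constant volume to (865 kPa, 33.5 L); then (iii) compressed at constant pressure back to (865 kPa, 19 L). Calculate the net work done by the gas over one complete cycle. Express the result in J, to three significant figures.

Leg (i): W = PᵢVᵢ ln(V_f/Vᵢ) = (16435) ln(33.5/19) = 9320 J.
Leg (ii): W = 0.
Leg (iii): W = PΔV = (865)(19 − 33.5) = -12542 J.
W_net = 9320 − 12542 = -3222 J.

W_net ≈ -3220 J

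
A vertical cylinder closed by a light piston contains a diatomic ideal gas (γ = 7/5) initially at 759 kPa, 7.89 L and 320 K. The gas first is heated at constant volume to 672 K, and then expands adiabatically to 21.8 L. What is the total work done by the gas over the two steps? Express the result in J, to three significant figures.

W_total ≈ 10500 J

Step 1 (isochoric): W = 0 (constant volume).
After step 1: P = 1594 kPa (V unchanged).
Step 2 (adiabatic): W = (P₁V₁ − P₂V₂)/(γ−1) = (12576 − 8375)/0.4 = 10502 J.
W_total = 0 + 10502 = 10502 J.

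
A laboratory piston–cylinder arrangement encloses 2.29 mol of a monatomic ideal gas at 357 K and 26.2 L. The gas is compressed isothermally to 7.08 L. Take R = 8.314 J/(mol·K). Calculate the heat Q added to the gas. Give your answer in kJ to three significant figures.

Isothermal ⇒ ΔU = 0, so Q = W = nRT ln(V₂/V₁).
Q = (2.29)(8.314)(357) ln(7.08/26.2) = 6797 × -1.308 = -8894 J.

Q ≈ -8.89 kJ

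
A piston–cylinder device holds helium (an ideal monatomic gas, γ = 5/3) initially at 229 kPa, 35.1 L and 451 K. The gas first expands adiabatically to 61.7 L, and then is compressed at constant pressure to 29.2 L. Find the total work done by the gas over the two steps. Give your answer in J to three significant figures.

Step 1 (adiabatic): W = (P₁V₁ − P₂V₂)/(γ−1) = (8038 − 5519)/0.667 = 3779 J.
After step 1: P = 89.44 kPa, V = 61.7 L, T = 309.6 K.
Step 2 (isobaric): W = PΔV = (89.44 kPa)(29.2 − 61.7 L) = -2907 J.
W_total = 3779 − 2907 = 872.2 J.

W_total ≈ 872 J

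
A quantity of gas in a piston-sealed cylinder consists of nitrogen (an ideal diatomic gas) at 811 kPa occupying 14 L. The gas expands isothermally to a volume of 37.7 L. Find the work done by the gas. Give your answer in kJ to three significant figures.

W ≈ 11.2 kJ

Isothermal: W = nRT ln(V₂/V₁) = P₁V₁ ln(V₂/V₁).
P₁V₁ = (811 kPa)(14 L) = 11354 J.
W = 11354 × ln(37.7/14) = 11354 × 0.9906
W_by_gas = 11247 J.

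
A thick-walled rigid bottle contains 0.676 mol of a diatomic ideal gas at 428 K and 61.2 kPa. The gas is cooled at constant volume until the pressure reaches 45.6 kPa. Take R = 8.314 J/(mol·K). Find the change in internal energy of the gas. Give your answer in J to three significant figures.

Constant volume ⇒ W = 0, so Q = ΔU = nCᵥΔT with Cᵥ = 5R/2 = 20.79 J/(mol·K).
At constant V, T₂/T₁ = P₂/P₁ ⇒ ΔT = T₁(P₂/P₁ − 1) = 428·(45.6/61.2 − 1) = -109.1 K.
ΔU = (0.676)(20.79)(-109.1) = -1533 J.

ΔU ≈ -1530 J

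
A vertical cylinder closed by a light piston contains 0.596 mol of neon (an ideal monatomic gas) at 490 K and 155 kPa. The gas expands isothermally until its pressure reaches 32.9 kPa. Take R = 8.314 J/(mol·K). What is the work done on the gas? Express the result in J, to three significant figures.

W ≈ -3760 J

Isothermal process: W = nRT ln(V₂/V₁) = nRT ln(P₁/P₂).
W = (0.596)(8.314)(490) × ln(155/32.9)
  = 2428 × ln(4.711) = 2428 × 1.55
W_by_gas = 3763 J; work on gas = −W_by = -3763 J.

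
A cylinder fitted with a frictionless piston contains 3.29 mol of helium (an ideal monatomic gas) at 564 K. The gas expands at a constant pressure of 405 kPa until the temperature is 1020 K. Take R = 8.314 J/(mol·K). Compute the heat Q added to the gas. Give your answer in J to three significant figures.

Q ≈ 31200 J

Isobaric: W = nRΔT = (3.29)(8.314)(456) = 12473 J.
ΔU = nCᵥΔT with Cᵥ = 3R/2: ΔU = (3.29)(12.47)(456) = 18709 J.
Q = ΔU + W = 18709 + 12473 = 31182 J.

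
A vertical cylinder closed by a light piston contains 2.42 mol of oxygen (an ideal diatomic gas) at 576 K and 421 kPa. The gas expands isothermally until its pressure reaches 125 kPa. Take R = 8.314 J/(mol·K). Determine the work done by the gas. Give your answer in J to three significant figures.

W ≈ 14100 J

Isothermal process: W = nRT ln(V₂/V₁) = nRT ln(P₁/P₂).
W = (2.42)(8.314)(576) × ln(421/125)
  = 11589 × ln(3.368) = 11589 × 1.214
W_by_gas = 14073 J.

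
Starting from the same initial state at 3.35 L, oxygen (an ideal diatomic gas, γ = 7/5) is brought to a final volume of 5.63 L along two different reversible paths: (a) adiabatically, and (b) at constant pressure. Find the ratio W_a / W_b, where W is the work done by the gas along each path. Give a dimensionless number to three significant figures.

Path (a) adiabatic: W = P₁V₁(1 − (V₁/V₂)^(γ−1))/(γ−1) → W_a/(P₁V₁) = 0.4688.
Path (b) isobaric: W = P₁(V₂ − V₁) → W_b/(P₁V₁) = 0.6806.
W_a / W_b = 0.4688 / 0.6806 = 0.6888.

W_a / W_b ≈ 0.689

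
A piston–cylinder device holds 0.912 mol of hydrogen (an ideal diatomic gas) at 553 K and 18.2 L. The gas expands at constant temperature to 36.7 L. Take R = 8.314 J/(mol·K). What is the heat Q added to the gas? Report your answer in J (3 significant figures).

Q ≈ 2940 J

Isothermal ⇒ ΔU = 0, so Q = W = nRT ln(V₂/V₁).
Q = (0.912)(8.314)(553) ln(36.7/18.2) = 4193 × 0.7014 = 2941 J.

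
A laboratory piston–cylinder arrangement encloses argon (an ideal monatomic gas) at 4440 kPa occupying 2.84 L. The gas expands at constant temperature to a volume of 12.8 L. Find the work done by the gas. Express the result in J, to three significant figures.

Isothermal: W = nRT ln(V₂/V₁) = P₁V₁ ln(V₂/V₁).
P₁V₁ = (4440 kPa)(2.84 L) = 12610 J.
W = 12610 × ln(12.8/2.84) = 12610 × 1.506
W_by_gas = 18986 J.

W ≈ 19000 J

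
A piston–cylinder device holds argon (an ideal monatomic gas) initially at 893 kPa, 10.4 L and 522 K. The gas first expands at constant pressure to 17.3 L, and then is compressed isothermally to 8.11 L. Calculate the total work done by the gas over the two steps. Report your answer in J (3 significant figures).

Step 1 (isobaric): W = PΔV = (893 kPa)(17.3 − 10.4 L) = 6162 J.
After step 1: P = 893 kPa, V = 17.3 L, T = 868.3 K.
Step 2 (isothermal): W = P₁V₁ ln(V₂/V₁) = (15449) ln(8.11/17.3) = -11704 J.
W_total = 6162 − 11704 = -5543 J.

W_total ≈ -5540 J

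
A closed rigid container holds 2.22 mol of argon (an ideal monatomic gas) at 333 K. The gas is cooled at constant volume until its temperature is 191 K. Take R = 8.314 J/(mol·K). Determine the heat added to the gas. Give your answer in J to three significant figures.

Q ≈ -3930 J

Constant volume ⇒ W = 0, so Q = ΔU = nCᵥΔT with Cᵥ = 3R/2 = 12.47 J/(mol·K).
ΔU = (2.22)(12.47)(191 − 333) = -3931 J.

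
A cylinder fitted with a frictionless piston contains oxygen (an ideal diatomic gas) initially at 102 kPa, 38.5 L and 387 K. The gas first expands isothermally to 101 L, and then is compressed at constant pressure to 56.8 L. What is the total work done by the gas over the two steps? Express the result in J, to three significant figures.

Step 1 (isothermal): W = P₁V₁ ln(V₂/V₁) = (3927) ln(101/38.5) = 3787 J.
After step 1: P = 38.88 kPa, V = 101 L, T = 387 K.
Step 2 (isobaric): W = PΔV = (38.88 kPa)(56.8 − 101 L) = -1719 J.
W_total = 3787 − 1719 = 2069 J.

W_total ≈ 2070 J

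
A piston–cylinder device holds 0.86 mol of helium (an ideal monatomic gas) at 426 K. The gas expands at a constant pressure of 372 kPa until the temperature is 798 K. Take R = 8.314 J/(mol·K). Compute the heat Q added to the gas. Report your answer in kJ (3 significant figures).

Q ≈ 6.65 kJ

Isobaric: W = nRΔT = (0.86)(8.314)(372) = 2660 J.
ΔU = nCᵥΔT with Cᵥ = 3R/2: ΔU = (0.86)(12.47)(372) = 3990 J.
Q = ΔU + W = 3990 + 2660 = 6650 J.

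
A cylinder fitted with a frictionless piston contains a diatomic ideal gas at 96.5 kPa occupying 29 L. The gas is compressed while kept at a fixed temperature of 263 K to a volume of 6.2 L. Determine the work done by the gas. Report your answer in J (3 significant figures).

W ≈ -4320 J

Isothermal: W = nRT ln(V₂/V₁) = P₁V₁ ln(V₂/V₁).
P₁V₁ = (96.5 kPa)(29 L) = 2798 J.
W = 2798 × ln(6.2/29) = 2798 × -1.543
W_by_gas = -4317 J.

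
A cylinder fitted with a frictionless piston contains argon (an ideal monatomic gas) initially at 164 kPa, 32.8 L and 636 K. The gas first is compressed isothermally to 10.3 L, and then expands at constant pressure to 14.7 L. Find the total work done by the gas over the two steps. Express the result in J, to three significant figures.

Step 1 (isothermal): W = P₁V₁ ln(V₂/V₁) = (5379) ln(10.3/32.8) = -6231 J.
After step 1: P = 522.3 kPa, V = 10.3 L, T = 636 K.
Step 2 (isobaric): W = PΔV = (522.3 kPa)(14.7 − 10.3 L) = 2298 J.
W_total = -6231 + 2298 = -3933 J.

W_total ≈ -3930 J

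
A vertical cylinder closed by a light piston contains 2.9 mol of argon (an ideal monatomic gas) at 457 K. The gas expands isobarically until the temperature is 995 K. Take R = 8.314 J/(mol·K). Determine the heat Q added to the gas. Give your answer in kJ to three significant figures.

Isobaric: W = nRΔT = (2.9)(8.314)(538) = 12972 J.
ΔU = nCᵥΔT with Cᵥ = 3R/2: ΔU = (2.9)(12.47)(538) = 19457 J.
Q = ΔU + W = 19457 + 12972 = 32429 J.

Q ≈ 32.4 kJ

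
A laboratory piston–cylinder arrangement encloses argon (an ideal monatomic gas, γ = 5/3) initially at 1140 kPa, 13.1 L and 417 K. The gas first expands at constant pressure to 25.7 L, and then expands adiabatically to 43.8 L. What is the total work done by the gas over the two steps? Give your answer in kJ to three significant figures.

Step 1 (isobaric): W = PΔV = (1140 kPa)(25.7 − 13.1 L) = 14364 J.
After step 1: P = 1140 kPa, V = 25.7 L, T = 818.1 K.
Step 2 (adiabatic): W = (P₁V₁ − P₂V₂)/(γ−1) = (29298 − 20534)/0.667 = 13146 J.
W_total = 14364 + 13146 = 27510 J.

W_total ≈ 27.5 kJ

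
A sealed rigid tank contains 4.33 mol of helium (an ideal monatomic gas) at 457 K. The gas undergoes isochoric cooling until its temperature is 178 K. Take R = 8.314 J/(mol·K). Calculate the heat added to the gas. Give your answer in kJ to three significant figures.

Q ≈ -15.1 kJ

Constant volume ⇒ W = 0, so Q = ΔU = nCᵥΔT with Cᵥ = 3R/2 = 12.47 J/(mol·K).
ΔU = (4.33)(12.47)(178 − 457) = -15066 J.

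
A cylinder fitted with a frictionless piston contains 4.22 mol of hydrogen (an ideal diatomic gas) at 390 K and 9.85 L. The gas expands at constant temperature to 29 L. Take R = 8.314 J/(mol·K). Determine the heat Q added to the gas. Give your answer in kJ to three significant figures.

Isothermal ⇒ ΔU = 0, so Q = W = nRT ln(V₂/V₁).
Q = (4.22)(8.314)(390) ln(29/9.85) = 13683 × 1.08 = 14775 J.

Q ≈ 14.8 kJ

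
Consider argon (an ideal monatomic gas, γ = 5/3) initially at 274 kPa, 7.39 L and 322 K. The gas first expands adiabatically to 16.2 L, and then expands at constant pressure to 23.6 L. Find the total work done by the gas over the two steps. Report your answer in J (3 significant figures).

Step 1 (adiabatic): W = (P₁V₁ − P₂V₂)/(γ−1) = (2025 − 1200)/0.667 = 1237 J.
After step 1: P = 74.07 kPa, V = 16.2 L, T = 190.8 K.
Step 2 (isobaric): W = PΔV = (74.07 kPa)(23.6 − 16.2 L) = 548.1 J.
W_total = 1237 + 548.1 = 1786 J.

W_total ≈ 1790 J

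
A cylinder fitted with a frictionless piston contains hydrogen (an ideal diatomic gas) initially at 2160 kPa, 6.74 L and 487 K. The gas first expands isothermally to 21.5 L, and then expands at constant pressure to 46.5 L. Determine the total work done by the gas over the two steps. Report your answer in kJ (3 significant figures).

Step 1 (isothermal): W = P₁V₁ ln(V₂/V₁) = (14558) ln(21.5/6.74) = 16888 J.
After step 1: P = 677.1 kPa, V = 21.5 L, T = 487 K.
Step 2 (isobaric): W = PΔV = (677.1 kPa)(46.5 − 21.5 L) = 16928 J.
W_total = 16888 + 16928 = 33816 J.

W_total ≈ 33.8 kJ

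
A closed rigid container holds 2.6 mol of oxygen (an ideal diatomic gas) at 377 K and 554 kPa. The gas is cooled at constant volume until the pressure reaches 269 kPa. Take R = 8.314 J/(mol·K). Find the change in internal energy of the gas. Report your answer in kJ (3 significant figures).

ΔU ≈ -10.5 kJ

Constant volume ⇒ W = 0, so Q = ΔU = nCᵥΔT with Cᵥ = 5R/2 = 20.79 J/(mol·K).
At constant V, T₂/T₁ = P₂/P₁ ⇒ ΔT = T₁(P₂/P₁ − 1) = 377·(269/554 − 1) = -193.9 K.
ΔU = (2.6)(20.79)(-193.9) = -10481 J.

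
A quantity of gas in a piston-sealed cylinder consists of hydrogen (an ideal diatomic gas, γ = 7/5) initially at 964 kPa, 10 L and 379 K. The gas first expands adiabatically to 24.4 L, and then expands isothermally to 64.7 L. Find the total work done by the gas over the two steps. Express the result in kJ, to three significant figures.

W_total ≈ 13.8 kJ

Step 1 (adiabatic): W = (P₁V₁ − P₂V₂)/(γ−1) = (9640 − 6747)/0.4 = 7232 J.
After step 1: P = 276.5 kPa, V = 24.4 L, T = 265.3 K.
Step 2 (isothermal): W = P₁V₁ ln(V₂/V₁) = (6747) ln(64.7/24.4) = 6580 J.
W_total = 7232 + 6580 = 13812 J.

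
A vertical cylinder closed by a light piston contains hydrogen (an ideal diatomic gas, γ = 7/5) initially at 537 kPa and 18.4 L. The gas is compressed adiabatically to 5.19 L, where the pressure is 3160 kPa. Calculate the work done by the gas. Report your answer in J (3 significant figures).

W ≈ -16300 J

Adiabatic: W = (P₁V₁ − P₂V₂)/(γ − 1) with γ = 7/5.
P₁V₁ = 9881 J, P₂V₂ = 16400 J.
W = (9881 − 16400) / 0.4 = -16299 J.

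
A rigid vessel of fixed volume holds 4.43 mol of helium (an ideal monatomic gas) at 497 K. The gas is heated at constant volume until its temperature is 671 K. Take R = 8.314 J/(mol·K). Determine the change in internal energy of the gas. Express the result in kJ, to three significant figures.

ΔU ≈ 9.61 kJ

Constant volume ⇒ W = 0, so Q = ΔU = nCᵥΔT with Cᵥ = 3R/2 = 12.47 J/(mol·K).
ΔU = (4.43)(12.47)(671 − 497) = 9613 J.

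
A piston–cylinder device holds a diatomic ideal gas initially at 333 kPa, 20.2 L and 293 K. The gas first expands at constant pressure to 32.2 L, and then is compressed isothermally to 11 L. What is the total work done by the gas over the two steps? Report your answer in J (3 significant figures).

W_total ≈ -7520 J

Step 1 (isobaric): W = PΔV = (333 kPa)(32.2 − 20.2 L) = 3996 J.
After step 1: P = 333 kPa, V = 32.2 L, T = 467.1 K.
Step 2 (isothermal): W = P₁V₁ ln(V₂/V₁) = (10723) ln(11/32.2) = -11517 J.
W_total = 3996 − 11517 = -7521 J.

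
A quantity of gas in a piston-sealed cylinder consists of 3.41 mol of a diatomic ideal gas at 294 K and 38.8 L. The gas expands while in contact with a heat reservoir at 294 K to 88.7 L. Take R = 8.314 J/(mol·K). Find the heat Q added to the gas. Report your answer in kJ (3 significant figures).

Q ≈ 6.89 kJ

Isothermal ⇒ ΔU = 0, so Q = W = nRT ln(V₂/V₁).
Q = (3.41)(8.314)(294) ln(88.7/38.8) = 8335 × 0.8268 = 6892 J.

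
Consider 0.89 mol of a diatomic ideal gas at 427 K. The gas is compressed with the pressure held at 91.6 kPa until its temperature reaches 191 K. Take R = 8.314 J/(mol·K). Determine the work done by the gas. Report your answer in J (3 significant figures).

Isobaric: W = P ΔV = nR ΔT.
W = (0.89)(8.314)(191 − 427) = -1746 J.

W ≈ -1750 J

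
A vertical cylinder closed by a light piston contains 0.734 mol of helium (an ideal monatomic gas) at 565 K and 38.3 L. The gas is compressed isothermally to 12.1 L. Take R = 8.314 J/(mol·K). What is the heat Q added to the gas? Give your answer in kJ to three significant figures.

Isothermal ⇒ ΔU = 0, so Q = W = nRT ln(V₂/V₁).
Q = (0.734)(8.314)(565) ln(12.1/38.3) = 3448 × -1.152 = -3973 J.

Q ≈ -3.97 kJ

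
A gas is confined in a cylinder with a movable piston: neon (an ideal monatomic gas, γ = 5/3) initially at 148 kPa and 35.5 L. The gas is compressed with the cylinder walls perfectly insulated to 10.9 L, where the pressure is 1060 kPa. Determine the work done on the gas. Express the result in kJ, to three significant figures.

Adiabatic: W = (P₁V₁ − P₂V₂)/(γ − 1) with γ = 5/3.
P₁V₁ = 5254 J, P₂V₂ = 11554 J.
W = (5254 − 11554) / 0.6667 = -9450 J.
Work on gas = −W_by = 9450 J.

W ≈ 9.45 kJ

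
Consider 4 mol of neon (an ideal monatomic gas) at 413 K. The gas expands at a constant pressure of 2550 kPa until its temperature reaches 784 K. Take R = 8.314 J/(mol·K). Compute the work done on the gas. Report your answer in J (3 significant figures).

Isobaric: W = P ΔV = nR ΔT.
W = (4)(8.314)(784 − 413) = 12338 J.
Work on gas = −W_by = -12338 J.

W ≈ -12300 J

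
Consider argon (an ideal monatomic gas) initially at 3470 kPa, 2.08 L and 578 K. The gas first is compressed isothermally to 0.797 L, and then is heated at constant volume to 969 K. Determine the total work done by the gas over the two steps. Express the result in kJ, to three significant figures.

W_total ≈ -6.92 kJ

Step 1 (isothermal): W = P₁V₁ ln(V₂/V₁) = (7218) ln(0.797/2.08) = -6924 J.
Step 2 (isochoric): W = 0 (constant volume).
W_total = -6924 + 0 = -6924 J.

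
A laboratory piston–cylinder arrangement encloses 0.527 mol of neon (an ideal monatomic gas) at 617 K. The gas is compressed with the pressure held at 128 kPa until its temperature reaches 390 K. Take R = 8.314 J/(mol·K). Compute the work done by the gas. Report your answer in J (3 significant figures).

W ≈ -995 J

Isobaric: W = P ΔV = nR ΔT.
W = (0.527)(8.314)(390 − 617) = -994.6 J.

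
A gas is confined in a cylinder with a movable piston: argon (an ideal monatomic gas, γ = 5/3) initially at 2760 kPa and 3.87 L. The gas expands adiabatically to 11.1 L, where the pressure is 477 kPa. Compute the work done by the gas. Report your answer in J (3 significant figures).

Adiabatic: W = (P₁V₁ − P₂V₂)/(γ − 1) with γ = 5/3.
P₁V₁ = 10681 J, P₂V₂ = 5295 J.
W = (10681 − 5295) / 0.6667 = 8080 J.

W ≈ 8080 J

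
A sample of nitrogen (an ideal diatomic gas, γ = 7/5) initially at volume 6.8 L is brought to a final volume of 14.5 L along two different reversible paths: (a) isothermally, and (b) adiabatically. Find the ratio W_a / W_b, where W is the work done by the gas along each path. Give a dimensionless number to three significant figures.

Path (a) isothermal: W = P₁V₁ ln(V₂/V₁) → W_a/(P₁V₁) = 0.7572.
Path (b) adiabatic: W = P₁V₁(1 − (V₁/V₂)^(γ−1))/(γ−1) → W_b/(P₁V₁) = 0.6533.
W_a / W_b = 0.7572 / 0.6533 = 1.159.

W_a / W_b ≈ 1.16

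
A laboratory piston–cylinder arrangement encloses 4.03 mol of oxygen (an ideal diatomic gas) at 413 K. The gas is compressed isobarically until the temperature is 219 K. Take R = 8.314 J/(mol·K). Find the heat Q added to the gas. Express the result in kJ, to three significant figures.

Isobaric: W = nRΔT = (4.03)(8.314)(-194) = -6500 J.
ΔU = nCᵥΔT with Cᵥ = 5R/2: ΔU = (4.03)(20.79)(-194) = -16250 J.
Q = ΔU + W = -16250 − 6500 = -22750 J.

Q ≈ -22.8 kJ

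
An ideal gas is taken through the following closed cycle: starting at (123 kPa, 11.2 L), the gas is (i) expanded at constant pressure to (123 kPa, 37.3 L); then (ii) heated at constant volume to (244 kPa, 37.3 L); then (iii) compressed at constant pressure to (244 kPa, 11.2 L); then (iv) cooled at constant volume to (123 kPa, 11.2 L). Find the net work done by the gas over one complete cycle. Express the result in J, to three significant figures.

W_net ≈ -3160 J

Constant-volume legs do no work.
W(i) = (123)(37.3 − 11.2) = 3210 J; W(iii) = (244)(11.2 − 37.3) = -6368 J.
W_net = 3210 − 6368 = -3158 J (the counter-clockwise enclosed area).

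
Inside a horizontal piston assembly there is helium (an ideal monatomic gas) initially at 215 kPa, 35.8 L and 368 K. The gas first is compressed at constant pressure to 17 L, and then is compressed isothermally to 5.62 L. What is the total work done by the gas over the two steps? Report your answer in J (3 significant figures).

W_total ≈ -8090 J

Step 1 (isobaric): W = PΔV = (215 kPa)(17 − 35.8 L) = -4042 J.
After step 1: P = 215 kPa, V = 17 L, T = 174.7 K.
Step 2 (isothermal): W = P₁V₁ ln(V₂/V₁) = (3655) ln(5.62/17) = -4046 J.
W_total = -4042 − 4046 = -8088 J.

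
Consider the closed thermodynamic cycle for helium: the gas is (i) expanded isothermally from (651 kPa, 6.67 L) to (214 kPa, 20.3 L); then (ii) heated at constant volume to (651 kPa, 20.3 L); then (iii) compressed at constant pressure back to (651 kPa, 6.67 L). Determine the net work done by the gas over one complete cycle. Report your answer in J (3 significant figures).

W_net ≈ -4040 J

Leg (i): W = PᵢVᵢ ln(V_f/Vᵢ) = (4342) ln(20.3/6.67) = 4833 J.
Leg (ii): W = 0.
Leg (iii): W = PΔV = (651)(6.67 − 20.3) = -8873 J.
W_net = 4833 − 8873 = -4040 J.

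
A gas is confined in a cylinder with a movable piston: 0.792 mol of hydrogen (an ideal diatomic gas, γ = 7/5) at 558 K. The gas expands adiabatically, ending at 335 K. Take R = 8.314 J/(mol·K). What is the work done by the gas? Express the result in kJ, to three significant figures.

Adiabatic ⇒ Q = 0, so W_by = −ΔU = nCᵥ(T₁ − T₂).
Cᵥ = 5R/2 = 20.79 J/(mol·K).
W = (0.792)(20.79)(558 − 335) = 3671 J.

W ≈ 3.67 kJ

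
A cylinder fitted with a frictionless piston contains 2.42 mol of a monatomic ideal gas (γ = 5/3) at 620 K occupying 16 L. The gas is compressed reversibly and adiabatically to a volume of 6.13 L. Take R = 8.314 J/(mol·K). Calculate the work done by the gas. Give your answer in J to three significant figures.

W ≈ -16800 J

Adiabatic: TV^(γ−1) = const with γ = 5/3.
T₂ = T₁ (V₁/V₂)^(γ−1) = 620 × (16/6.13)^0.667 = 620 × 1.896 = 1175 K.
W_by = nCᵥ(T₁ − T₂) = (2.42)(12.47)(620 − 1175) = -16760 J.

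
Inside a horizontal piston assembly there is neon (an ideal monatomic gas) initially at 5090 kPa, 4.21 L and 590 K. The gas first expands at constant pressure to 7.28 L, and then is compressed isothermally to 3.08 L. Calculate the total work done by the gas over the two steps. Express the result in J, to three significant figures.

Step 1 (isobaric): W = PΔV = (5090 kPa)(7.28 − 4.21 L) = 15626 J.
After step 1: P = 5090 kPa, V = 7.28 L, T = 1020 K.
Step 2 (isothermal): W = P₁V₁ ln(V₂/V₁) = (37055) ln(3.08/7.28) = -31875 J.
W_total = 15626 − 31875 = -16249 J.

W_total ≈ -16200 J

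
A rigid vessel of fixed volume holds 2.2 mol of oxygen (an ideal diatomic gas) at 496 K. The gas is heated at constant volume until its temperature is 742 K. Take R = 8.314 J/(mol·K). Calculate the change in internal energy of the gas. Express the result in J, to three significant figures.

Constant volume ⇒ W = 0, so Q = ΔU = nCᵥΔT with Cᵥ = 5R/2 = 20.79 J/(mol·K).
ΔU = (2.2)(20.79)(742 − 496) = 11249 J.

ΔU ≈ 11200 J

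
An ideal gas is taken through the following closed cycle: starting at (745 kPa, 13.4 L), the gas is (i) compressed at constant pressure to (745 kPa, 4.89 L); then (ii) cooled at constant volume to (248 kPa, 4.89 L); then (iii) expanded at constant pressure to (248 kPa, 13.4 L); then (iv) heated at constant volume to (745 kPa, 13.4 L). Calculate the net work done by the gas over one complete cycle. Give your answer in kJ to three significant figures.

W_net ≈ -4.23 kJ

Constant-volume legs do no work.
W(i) = (745)(4.89 − 13.4) = -6340 J; W(iii) = (248)(13.4 − 4.89) = 2110 J.
W_net = -6340 + 2110 = -4229 J (the counter-clockwise enclosed area).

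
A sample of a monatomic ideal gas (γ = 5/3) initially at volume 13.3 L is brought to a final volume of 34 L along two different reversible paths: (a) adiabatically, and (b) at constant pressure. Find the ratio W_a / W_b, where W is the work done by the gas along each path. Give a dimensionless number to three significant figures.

W_a / W_b ≈ 0.448

Path (a) adiabatic: W = P₁V₁(1 − (V₁/V₂)^(γ−1))/(γ−1) → W_a/(P₁V₁) = 0.6977.
Path (b) isobaric: W = P₁(V₂ − V₁) → W_b/(P₁V₁) = 1.556.
W_a / W_b = 0.6977 / 1.556 = 0.4483.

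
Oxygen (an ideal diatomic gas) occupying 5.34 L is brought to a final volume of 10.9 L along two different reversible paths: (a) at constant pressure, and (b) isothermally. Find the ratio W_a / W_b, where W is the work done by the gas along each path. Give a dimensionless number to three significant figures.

Path (a) isobaric: W = P₁(V₂ − V₁) → W_a/(P₁V₁) = 1.041.
Path (b) isothermal: W = P₁V₁ ln(V₂/V₁) → W_b/(P₁V₁) = 0.7135.
W_a / W_b = 1.041 / 0.7135 = 1.459.

W_a / W_b ≈ 1.46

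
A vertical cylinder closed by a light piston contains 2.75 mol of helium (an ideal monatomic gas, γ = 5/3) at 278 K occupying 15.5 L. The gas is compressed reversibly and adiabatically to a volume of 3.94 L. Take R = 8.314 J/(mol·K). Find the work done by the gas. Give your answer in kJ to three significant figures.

Adiabatic: TV^(γ−1) = const with γ = 5/3.
T₂ = T₁ (V₁/V₂)^(γ−1) = 278 × (15.5/3.94)^0.667 = 278 × 2.492 = 692.8 K.
W_by = nCᵥ(T₁ − T₂) = (2.75)(12.47)(278 − 692.8) = -14225 J.

W ≈ -14.2 kJ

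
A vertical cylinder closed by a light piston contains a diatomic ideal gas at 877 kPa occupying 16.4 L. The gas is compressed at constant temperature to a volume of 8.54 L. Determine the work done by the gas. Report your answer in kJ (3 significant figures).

W ≈ -9.39 kJ

Isothermal: W = nRT ln(V₂/V₁) = P₁V₁ ln(V₂/V₁).
P₁V₁ = (877 kPa)(16.4 L) = 14383 J.
W = 14383 × ln(8.54/16.4) = 14383 × -0.6525
W_by_gas = -9385 J.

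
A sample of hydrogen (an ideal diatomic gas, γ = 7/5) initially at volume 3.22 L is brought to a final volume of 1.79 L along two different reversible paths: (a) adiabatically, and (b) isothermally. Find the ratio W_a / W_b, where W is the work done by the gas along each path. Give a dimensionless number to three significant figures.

W_a / W_b ≈ 1.13

Path (a) adiabatic: W = P₁V₁(1 − (V₁/V₂)^(γ−1))/(γ−1) → W_a/(P₁V₁) = -0.6618.
Path (b) isothermal: W = P₁V₁ ln(V₂/V₁) → W_b/(P₁V₁) = -0.5872.
W_a / W_b = -0.6618 / -0.5872 = 1.127.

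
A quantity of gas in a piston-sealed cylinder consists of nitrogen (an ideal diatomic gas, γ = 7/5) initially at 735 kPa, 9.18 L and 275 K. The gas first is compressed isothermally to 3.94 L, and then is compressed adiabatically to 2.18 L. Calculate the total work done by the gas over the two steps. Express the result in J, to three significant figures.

Step 1 (isothermal): W = P₁V₁ ln(V₂/V₁) = (6747) ln(3.94/9.18) = -5707 J.
After step 1: P = 1713 kPa, V = 3.94 L, T = 275 K.
Step 2 (adiabatic): W = (P₁V₁ − P₂V₂)/(γ−1) = (6747 − 8550)/0.4 = -4506 J.
W_total = -5707 − 4506 = -10213 J.

W_total ≈ -10200 J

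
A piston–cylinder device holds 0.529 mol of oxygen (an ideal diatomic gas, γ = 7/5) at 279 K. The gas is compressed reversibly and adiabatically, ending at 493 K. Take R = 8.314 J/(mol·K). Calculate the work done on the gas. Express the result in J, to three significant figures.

W ≈ 2350 J

Adiabatic ⇒ Q = 0, so W_by = −ΔU = nCᵥ(T₁ − T₂).
Cᵥ = 5R/2 = 20.79 J/(mol·K).
W = (0.529)(20.79)(279 − 493) = -2353 J.
Work on gas = −W_by = 2353 J.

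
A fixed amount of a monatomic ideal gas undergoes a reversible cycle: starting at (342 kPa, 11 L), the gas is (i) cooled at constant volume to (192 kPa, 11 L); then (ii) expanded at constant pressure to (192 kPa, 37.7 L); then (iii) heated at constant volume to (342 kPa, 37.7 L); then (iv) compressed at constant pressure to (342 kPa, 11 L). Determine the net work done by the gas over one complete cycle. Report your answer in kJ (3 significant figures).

Constant-volume legs do no work.
W(ii) = (192)(37.7 − 11) = 5126 J; W(iv) = (342)(11 − 37.7) = -9131 J.
W_net = 5126 − 9131 = -4005 J (the counter-clockwise enclosed area).

W_net ≈ -4.01 kJ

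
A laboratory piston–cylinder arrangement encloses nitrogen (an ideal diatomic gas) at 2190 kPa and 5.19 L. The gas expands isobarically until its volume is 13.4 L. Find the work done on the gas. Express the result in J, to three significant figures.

Isobaric: W = P ΔV.
W = (2190 kPa)(13.4 − 5.19 L) = (2190)(8.21) = 17980 J.
Work on gas = −W_by = -17980 J.

W ≈ -18000 J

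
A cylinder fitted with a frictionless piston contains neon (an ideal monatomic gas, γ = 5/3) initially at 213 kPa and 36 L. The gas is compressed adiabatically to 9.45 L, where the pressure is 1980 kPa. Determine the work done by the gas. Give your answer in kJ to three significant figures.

Adiabatic: W = (P₁V₁ − P₂V₂)/(γ − 1) with γ = 5/3.
P₁V₁ = 7668 J, P₂V₂ = 18711 J.
W = (7668 − 18711) / 0.6667 = -16564 J.

W ≈ -16.6 kJ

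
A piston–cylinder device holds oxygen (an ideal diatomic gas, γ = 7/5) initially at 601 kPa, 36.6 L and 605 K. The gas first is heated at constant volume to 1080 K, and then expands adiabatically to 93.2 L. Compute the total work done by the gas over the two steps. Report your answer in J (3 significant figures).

Step 1 (isochoric): W = 0 (constant volume).
After step 1: P = 1073 kPa (V unchanged).
Step 2 (adiabatic): W = (P₁V₁ − P₂V₂)/(γ−1) = (39267 − 27018)/0.4 = 30622 J.
W_total = 0 + 30622 = 30622 J.

W_total ≈ 30600 J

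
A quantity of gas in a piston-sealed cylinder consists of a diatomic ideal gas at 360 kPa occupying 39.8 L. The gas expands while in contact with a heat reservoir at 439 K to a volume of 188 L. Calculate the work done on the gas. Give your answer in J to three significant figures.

Isothermal: W = nRT ln(V₂/V₁) = P₁V₁ ln(V₂/V₁).
P₁V₁ = (360 kPa)(39.8 L) = 14328 J.
W = 14328 × ln(188/39.8) = 14328 × 1.553
W_by_gas = 22245 J; work on gas = −W_by = -22245 J.

W ≈ -22200 J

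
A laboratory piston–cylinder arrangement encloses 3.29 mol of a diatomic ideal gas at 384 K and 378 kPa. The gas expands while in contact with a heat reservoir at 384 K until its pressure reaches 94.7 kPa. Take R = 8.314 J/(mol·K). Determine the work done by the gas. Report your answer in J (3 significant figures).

W ≈ 14500 J

Isothermal process: W = nRT ln(V₂/V₁) = nRT ln(P₁/P₂).
W = (3.29)(8.314)(384) × ln(378/94.7)
  = 10504 × ln(3.992) = 10504 × 1.384
W_by_gas = 14539 J.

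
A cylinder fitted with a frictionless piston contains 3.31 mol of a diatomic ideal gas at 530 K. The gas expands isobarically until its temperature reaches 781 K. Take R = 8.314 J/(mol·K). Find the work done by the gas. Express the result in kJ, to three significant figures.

Isobaric: W = P ΔV = nR ΔT.
W = (3.31)(8.314)(781 − 530) = 6907 J.

W ≈ 6.91 kJ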